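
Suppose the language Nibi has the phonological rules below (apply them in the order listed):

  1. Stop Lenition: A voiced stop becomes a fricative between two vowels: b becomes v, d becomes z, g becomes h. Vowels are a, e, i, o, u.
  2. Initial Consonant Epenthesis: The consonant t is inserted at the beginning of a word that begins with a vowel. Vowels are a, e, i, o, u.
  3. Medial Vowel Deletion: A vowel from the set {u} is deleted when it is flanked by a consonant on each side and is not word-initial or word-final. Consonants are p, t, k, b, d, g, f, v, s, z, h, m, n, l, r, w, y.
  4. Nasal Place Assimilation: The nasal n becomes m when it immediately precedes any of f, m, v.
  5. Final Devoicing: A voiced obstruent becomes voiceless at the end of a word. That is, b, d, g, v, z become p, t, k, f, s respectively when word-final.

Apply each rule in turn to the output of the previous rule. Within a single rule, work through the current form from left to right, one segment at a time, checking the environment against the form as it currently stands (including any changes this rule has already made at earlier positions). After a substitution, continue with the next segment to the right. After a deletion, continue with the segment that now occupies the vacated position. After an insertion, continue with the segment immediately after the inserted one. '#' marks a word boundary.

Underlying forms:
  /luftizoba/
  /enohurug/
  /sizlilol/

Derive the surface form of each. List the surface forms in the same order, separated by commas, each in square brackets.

[lftizova], [tenohrk], [sizlilol]

/luftizoba/:
  1 Stop Lenition: [luftizoba] → [luftizova]
  2 Initial Consonant Epenthesis: no change — [luftizova]
  3 Medial Vowel Deletion: [luftizova] → [lftizova]
  4 Nasal Place Assimilation: no change — [lftizova]
  5 Final Devoicing: no change — [lftizova]
/enohurug/:
  1 Stop Lenition: no change — [enohurug]
  2 Initial Consonant Epenthesis: [enohurug] → [tenohurug]
  3 Medial Vowel Deletion: [tenohurug] → [tenohrg]
  4 Nasal Place Assimilation: no change — [tenohrg]
  5 Final Devoicing: [tenohrg] → [tenohrk]
/sizlilol/:
  1 Stop Lenition: no change — [sizlilol]
  2 Initial Consonant Epenthesis: no change — [sizlilol]
  3 Medial Vowel Deletion: no change — [sizlilol]
  4 Nasal Place Assimilation: no change — [sizlilol]
  5 Final Devoicing: no change — [sizlilol]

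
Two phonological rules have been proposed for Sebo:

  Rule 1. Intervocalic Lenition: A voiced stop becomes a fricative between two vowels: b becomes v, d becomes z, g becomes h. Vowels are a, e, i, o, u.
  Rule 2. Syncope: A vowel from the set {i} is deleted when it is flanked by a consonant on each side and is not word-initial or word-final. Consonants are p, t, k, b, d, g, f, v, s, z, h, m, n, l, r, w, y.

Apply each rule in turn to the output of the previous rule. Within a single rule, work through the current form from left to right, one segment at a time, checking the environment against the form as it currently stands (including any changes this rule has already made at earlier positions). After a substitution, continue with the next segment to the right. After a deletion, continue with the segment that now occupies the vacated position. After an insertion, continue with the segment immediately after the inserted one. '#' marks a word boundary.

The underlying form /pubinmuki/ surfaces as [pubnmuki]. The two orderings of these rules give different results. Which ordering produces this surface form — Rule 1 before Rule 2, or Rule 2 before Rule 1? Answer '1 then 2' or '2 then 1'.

2 then 1

Order 1 then 2:
  1 Intervocalic Lenition: [pubinmuki] → [puvinmuki]
  2 Syncope: [puvinmuki] → [puvnmuki]
  result: [puvnmuki]
Order 2 then 1:
  2 Syncope: [pubinmuki] → [pubnmuki]
  1 Intervocalic Lenition: no change — [pubnmuki]
  result: [pubnmuki]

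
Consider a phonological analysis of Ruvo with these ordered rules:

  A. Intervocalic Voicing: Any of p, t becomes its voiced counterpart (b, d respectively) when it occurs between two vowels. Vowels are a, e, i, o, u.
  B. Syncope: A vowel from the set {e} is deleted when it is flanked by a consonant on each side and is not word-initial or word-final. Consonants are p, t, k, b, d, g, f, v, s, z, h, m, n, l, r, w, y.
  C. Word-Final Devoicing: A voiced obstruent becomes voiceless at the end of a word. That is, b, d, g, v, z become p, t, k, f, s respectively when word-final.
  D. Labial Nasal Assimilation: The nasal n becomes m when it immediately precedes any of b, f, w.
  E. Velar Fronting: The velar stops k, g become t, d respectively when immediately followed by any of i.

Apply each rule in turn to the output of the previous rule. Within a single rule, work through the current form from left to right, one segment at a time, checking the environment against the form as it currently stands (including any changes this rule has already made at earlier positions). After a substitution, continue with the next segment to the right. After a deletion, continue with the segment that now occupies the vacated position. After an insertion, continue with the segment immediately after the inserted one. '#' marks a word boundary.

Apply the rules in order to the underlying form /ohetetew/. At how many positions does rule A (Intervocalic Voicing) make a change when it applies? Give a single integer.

2

A Intervocalic Voicing: [ohetetew] → [ohededew]
B Syncope: [ohededew] → [ohddw]
C Word-Final Devoicing: no change — [ohddw]
D Labial Nasal Assimilation: no change — [ohddw]
E Velar Fronting: no change — [ohddw]
Rule A changed 2 position(s).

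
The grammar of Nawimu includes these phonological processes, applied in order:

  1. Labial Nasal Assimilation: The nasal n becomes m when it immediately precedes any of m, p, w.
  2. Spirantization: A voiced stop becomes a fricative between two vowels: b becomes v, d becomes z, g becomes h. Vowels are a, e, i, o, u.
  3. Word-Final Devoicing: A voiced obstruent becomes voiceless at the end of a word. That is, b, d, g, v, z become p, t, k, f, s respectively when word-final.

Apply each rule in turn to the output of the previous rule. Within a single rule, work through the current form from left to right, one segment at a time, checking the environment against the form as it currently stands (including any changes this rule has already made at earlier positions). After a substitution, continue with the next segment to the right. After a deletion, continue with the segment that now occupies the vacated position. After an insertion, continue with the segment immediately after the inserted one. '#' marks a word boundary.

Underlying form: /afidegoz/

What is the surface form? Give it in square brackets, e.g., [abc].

1 Labial Nasal Assimilation: no change — [afidegoz]
2 Spirantization: [afidegoz] → [afizehoz]
3 Word-Final Devoicing: [afizehoz] → [afizehos]

[afizehos]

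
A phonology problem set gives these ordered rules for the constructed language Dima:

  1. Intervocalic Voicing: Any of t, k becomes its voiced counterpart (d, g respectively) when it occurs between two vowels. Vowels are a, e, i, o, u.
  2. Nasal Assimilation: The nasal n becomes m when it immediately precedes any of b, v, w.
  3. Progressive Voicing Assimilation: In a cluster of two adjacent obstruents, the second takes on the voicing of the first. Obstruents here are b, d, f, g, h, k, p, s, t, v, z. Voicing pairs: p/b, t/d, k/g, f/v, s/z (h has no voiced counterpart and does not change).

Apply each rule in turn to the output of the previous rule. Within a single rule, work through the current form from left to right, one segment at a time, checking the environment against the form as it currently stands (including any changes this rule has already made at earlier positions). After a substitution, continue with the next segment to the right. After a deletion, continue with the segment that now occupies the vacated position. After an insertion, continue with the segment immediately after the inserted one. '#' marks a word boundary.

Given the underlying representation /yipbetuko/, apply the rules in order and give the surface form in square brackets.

[yippedugo]

1 Intervocalic Voicing: [yipbetuko] → [yipbedugo]
2 Nasal Assimilation: no change — [yipbedugo]
3 Progressive Voicing Assimilation: [yipbedugo] → [yippedugo]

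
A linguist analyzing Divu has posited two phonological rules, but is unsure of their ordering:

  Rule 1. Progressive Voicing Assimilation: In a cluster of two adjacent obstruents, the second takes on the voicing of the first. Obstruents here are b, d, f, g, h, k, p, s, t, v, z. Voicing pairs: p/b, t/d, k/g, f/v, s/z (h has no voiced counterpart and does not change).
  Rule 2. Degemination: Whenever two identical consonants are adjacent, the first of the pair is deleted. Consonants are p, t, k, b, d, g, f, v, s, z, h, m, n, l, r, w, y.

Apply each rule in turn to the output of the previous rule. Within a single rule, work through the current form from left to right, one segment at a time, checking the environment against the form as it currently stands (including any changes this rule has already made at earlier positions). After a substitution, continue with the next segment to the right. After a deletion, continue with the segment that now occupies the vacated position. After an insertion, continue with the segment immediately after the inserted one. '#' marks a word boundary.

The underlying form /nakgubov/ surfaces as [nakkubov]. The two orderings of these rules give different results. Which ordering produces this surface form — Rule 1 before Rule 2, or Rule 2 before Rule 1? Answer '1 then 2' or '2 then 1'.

2 then 1

Order 1 then 2:
  1 Progressive Voicing Assimilation: [nakgubov] → [nakkubov]
  2 Degemination: [nakkubov] → [nakubov]
  result: [nakubov]
Order 2 then 1:
  2 Degemination: no change — [nakgubov]
  1 Progressive Voicing Assimilation: [nakgubov] → [nakkubov]
  result: [nakkubov]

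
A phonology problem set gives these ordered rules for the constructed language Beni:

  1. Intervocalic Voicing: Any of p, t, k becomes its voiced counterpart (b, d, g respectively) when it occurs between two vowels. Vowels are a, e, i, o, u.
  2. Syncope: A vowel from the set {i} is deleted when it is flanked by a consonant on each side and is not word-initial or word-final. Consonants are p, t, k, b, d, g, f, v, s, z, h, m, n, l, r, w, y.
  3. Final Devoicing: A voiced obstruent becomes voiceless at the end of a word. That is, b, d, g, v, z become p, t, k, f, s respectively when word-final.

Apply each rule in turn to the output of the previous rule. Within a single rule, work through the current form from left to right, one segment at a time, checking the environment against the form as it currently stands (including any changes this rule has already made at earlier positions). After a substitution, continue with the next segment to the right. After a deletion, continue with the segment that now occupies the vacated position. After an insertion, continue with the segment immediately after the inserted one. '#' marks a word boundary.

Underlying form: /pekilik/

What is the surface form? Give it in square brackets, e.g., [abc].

1 Intervocalic Voicing: [pekilik] → [pegilik]
2 Syncope: [pegilik] → [peglk]
3 Final Devoicing: no change — [peglk]

[peglk]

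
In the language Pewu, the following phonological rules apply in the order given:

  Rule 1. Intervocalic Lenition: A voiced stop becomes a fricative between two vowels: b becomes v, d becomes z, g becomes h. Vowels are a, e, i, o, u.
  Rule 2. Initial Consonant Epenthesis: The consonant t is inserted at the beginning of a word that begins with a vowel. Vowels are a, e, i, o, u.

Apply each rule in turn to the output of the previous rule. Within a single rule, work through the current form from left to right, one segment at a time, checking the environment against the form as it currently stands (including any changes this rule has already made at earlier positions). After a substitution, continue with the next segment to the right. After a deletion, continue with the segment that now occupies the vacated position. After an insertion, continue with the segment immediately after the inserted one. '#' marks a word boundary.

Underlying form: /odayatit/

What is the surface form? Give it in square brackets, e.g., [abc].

[tozayatit]

Rule 1 Intervocalic Lenition: [odayatit] → [ozayatit]
Rule 2 Initial Consonant Epenthesis: [ozayatit] → [tozayatit]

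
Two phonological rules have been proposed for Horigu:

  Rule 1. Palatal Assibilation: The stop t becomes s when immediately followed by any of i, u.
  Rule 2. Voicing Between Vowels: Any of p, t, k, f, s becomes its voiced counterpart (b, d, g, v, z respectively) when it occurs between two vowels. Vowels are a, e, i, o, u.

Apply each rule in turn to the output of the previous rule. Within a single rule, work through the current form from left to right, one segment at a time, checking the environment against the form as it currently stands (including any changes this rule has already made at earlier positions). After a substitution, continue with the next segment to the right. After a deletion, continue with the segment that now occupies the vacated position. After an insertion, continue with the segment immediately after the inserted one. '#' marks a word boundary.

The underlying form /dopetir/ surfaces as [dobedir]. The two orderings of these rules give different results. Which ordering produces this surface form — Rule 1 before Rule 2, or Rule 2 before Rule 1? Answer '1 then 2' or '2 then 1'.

2 then 1

Order 1 then 2:
  1 Palatal Assibilation: [dopetir] → [dopesir]
  2 Voicing Between Vowels: [dopesir] → [dobezir]
  result: [dobezir]
Order 2 then 1:
  2 Voicing Between Vowels: [dopetir] → [dobedir]
  1 Palatal Assibilation: no change — [dobedir]
  result: [dobedir]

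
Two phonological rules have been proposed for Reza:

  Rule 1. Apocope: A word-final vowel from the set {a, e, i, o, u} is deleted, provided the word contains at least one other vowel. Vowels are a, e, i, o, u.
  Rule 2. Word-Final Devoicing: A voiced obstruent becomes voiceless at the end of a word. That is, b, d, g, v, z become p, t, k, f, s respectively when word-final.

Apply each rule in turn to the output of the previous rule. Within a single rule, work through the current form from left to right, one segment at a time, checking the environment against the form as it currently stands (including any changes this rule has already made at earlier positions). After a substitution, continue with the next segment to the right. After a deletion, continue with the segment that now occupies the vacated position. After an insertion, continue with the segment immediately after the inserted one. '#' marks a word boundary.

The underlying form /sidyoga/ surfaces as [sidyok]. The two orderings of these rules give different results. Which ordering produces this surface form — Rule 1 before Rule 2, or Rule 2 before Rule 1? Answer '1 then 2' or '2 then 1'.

1 then 2

Order 1 then 2:
  1 Apocope: [sidyoga] → [sidyog]
  2 Word-Final Devoicing: [sidyog] → [sidyok]
  result: [sidyok]
Order 2 then 1:
  2 Word-Final Devoicing: no change — [sidyoga]
  1 Apocope: [sidyoga] → [sidyog]
  result: [sidyog]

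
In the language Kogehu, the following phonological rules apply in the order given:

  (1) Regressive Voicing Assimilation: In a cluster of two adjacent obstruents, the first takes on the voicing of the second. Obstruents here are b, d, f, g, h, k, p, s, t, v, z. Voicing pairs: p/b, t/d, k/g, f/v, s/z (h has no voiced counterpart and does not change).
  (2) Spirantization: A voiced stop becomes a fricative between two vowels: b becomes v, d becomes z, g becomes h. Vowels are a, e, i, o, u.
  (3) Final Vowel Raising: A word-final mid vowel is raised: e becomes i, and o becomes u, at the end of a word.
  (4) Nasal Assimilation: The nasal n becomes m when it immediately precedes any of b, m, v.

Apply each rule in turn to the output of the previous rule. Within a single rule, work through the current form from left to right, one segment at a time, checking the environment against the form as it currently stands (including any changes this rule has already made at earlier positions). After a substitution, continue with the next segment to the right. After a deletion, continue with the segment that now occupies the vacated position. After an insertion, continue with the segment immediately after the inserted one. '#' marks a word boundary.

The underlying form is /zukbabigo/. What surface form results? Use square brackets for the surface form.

(1) Regressive Voicing Assimilation: [zukbabigo] → [zugbabigo]
(2) Spirantization: [zugbabigo] → [zugbaviho]
(3) Final Vowel Raising: [zugbaviho] → [zugbavihu]
(4) Nasal Assimilation: no change — [zugbavihu]

[zugbavihu]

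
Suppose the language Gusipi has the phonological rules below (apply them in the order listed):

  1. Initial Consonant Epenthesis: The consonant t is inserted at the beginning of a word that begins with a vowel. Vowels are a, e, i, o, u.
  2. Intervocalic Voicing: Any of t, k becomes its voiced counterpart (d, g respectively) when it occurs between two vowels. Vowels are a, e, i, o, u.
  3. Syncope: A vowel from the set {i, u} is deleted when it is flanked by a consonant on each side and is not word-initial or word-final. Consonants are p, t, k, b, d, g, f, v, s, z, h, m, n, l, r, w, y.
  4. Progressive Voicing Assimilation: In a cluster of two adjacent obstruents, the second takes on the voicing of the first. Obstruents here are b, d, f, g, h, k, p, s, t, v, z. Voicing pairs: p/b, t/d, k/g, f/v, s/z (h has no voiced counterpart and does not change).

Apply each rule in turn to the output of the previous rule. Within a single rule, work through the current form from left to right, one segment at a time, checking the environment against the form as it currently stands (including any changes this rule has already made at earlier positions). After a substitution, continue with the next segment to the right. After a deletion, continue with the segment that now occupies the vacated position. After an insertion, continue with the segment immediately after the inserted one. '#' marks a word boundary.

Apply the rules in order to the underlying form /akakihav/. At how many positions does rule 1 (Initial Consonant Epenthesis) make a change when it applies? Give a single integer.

1

1 Initial Consonant Epenthesis: [akakihav] → [takakihav]
2 Intervocalic Voicing: [takakihav] → [tagagihav]
3 Syncope: [tagagihav] → [tagaghav]
4 Progressive Voicing Assimilation: no change — [tagaghav]
Rule 1 changed 1 position(s).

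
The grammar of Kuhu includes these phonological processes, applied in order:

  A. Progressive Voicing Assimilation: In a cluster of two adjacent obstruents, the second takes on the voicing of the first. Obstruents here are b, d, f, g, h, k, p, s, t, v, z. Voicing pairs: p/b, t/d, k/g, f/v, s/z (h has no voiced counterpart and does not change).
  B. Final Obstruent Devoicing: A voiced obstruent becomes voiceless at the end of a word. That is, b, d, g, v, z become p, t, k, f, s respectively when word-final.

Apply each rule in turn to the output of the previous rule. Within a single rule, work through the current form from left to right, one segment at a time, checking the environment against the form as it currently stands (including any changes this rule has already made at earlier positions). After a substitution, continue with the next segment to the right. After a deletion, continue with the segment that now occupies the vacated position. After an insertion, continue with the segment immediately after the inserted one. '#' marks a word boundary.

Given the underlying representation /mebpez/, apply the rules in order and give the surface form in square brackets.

[mebbes]

A Progressive Voicing Assimilation: [mebpez] → [mebbez]
B Final Obstruent Devoicing: [mebbez] → [mebbes]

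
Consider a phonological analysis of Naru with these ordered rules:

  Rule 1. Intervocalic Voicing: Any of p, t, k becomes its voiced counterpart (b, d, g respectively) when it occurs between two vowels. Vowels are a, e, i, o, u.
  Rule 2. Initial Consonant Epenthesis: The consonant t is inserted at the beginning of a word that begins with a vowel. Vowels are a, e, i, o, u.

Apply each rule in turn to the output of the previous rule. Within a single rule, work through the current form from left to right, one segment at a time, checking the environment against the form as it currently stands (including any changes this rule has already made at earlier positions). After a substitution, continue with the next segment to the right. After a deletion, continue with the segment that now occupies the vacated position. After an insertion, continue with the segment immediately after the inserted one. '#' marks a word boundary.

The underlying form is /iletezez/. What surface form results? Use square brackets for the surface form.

Rule 1 Intervocalic Voicing: [iletezez] → [iledezez]
Rule 2 Initial Consonant Epenthesis: [iledezez] → [tiledezez]

[tiledezez]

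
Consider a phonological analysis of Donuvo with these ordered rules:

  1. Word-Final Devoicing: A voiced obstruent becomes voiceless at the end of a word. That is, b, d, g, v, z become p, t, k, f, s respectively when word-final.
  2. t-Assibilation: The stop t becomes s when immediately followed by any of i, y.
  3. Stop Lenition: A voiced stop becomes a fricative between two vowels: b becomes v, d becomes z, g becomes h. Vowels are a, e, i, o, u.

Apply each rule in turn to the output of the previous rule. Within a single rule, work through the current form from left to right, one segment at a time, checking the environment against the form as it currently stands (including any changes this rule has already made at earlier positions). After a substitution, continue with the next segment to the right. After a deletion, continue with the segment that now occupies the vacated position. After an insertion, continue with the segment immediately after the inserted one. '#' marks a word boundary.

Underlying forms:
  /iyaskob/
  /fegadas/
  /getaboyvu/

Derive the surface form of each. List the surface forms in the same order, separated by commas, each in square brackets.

[iyaskop], [fehazas], [getavoyvu]

/iyaskob/:
  1 Word-Final Devoicing: [iyaskob] → [iyaskop]
  2 t-Assibilation: no change — [iyaskop]
  3 Stop Lenition: no change — [iyaskop]
/fegadas/:
  1 Word-Final Devoicing: no change — [fegadas]
  2 t-Assibilation: no change — [fegadas]
  3 Stop Lenition: [fegadas] → [fehazas]
/getaboyvu/:
  1 Word-Final Devoicing: no change — [getaboyvu]
  2 t-Assibilation: no change — [getaboyvu]
  3 Stop Lenition: [getaboyvu] → [getavoyvu]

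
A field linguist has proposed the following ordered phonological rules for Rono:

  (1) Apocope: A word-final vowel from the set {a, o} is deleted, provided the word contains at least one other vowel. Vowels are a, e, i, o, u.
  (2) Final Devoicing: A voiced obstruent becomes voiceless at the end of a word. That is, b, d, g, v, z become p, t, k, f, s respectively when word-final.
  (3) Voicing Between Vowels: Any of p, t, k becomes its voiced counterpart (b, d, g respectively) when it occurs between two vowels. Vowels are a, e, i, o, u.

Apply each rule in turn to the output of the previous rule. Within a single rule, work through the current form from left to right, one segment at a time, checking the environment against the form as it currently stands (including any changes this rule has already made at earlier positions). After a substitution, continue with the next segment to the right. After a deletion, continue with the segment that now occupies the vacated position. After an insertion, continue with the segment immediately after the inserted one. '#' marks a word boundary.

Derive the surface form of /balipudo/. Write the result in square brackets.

(1) Apocope: [balipudo] → [balipud]
(2) Final Devoicing: [balipud] → [baliput]
(3) Voicing Between Vowels: [baliput] → [balibut]

[balibut]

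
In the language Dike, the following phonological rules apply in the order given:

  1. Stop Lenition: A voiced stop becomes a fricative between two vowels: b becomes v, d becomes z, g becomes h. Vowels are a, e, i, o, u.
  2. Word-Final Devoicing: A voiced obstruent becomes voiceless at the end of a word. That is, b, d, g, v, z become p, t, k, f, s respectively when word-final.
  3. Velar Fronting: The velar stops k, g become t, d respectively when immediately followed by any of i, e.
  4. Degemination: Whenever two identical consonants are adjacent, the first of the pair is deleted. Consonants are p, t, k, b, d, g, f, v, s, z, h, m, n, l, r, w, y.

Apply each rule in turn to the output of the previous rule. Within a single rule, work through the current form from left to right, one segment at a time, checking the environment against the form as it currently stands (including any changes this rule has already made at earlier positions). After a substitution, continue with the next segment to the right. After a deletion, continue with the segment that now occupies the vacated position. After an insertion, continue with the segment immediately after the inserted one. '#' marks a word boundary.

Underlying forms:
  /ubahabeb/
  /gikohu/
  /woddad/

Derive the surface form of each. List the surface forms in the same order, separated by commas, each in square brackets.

/ubahabeb/:
  1 Stop Lenition: [ubahabeb] → [uvahaveb]
  2 Word-Final Devoicing: [uvahaveb] → [uvahavep]
  3 Velar Fronting: no change — [uvahavep]
  4 Degemination: no change — [uvahavep]
/gikohu/:
  1 Stop Lenition: no change — [gikohu]
  2 Word-Final Devoicing: no change — [gikohu]
  3 Velar Fronting: [gikohu] → [dikohu]
  4 Degemination: no change — [dikohu]
/woddad/:
  1 Stop Lenition: no change — [woddad]
  2 Word-Final Devoicing: [woddad] → [woddat]
  3 Velar Fronting: no change — [woddat]
  4 Degemination: [woddat] → [wodat]

[uvahavep], [dikohu], [wodat]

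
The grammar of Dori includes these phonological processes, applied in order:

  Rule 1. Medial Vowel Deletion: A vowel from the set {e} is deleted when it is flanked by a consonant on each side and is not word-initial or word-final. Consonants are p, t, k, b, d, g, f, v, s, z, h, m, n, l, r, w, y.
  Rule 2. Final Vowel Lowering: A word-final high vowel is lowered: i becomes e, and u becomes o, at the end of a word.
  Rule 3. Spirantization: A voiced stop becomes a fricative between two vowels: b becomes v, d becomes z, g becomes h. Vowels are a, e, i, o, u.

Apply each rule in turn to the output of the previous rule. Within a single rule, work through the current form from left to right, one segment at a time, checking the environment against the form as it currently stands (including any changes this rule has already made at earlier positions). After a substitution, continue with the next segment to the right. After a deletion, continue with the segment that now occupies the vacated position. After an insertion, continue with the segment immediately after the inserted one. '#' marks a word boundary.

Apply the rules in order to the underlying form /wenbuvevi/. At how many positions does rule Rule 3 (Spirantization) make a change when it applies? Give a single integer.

Rule 1 Medial Vowel Deletion: [wenbuvevi] → [wnbuvvi]
Rule 2 Final Vowel Lowering: [wnbuvvi] → [wnbuvve]
Rule 3 Spirantization: no change — [wnbuvve]
Rule Rule 3 changed 0 position(s).

0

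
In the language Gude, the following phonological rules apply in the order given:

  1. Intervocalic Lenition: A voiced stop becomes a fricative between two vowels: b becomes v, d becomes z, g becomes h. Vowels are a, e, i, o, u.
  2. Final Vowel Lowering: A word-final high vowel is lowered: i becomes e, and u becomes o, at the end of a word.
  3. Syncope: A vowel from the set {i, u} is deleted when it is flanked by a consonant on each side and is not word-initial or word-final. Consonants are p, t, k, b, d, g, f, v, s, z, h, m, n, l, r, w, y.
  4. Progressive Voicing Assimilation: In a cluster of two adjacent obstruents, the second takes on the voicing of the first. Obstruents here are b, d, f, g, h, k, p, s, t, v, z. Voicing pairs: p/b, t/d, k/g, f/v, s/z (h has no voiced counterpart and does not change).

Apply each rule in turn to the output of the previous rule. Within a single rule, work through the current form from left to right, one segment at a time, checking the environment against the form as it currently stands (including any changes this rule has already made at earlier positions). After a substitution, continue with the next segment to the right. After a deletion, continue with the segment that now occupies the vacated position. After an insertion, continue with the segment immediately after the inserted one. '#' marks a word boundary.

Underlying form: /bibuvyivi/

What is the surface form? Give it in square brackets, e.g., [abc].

[bvvyve]

1 Intervocalic Lenition: [bibuvyivi] → [bivuvyivi]
2 Final Vowel Lowering: [bivuvyivi] → [bivuvyive]
3 Syncope: [bivuvyive] → [bvvyve]
4 Progressive Voicing Assimilation: no change — [bvvyve]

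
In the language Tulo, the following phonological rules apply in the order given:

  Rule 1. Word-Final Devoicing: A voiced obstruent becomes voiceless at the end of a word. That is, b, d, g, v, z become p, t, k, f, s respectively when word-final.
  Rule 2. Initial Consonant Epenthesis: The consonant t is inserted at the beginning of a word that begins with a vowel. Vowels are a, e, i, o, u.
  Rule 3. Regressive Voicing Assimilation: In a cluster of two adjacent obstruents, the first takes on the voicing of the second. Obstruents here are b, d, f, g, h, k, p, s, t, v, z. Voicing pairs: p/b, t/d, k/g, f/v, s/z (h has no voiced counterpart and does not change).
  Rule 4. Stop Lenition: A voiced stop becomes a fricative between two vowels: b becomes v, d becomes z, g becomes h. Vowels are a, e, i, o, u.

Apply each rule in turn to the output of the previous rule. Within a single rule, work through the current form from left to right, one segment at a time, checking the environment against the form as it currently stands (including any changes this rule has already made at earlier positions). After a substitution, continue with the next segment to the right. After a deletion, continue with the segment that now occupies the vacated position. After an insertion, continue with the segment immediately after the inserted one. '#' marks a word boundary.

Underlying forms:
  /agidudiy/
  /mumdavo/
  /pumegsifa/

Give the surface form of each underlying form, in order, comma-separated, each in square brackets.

/agidudiy/:
  Rule 1 Word-Final Devoicing: no change — [agidudiy]
  Rule 2 Initial Consonant Epenthesis: [agidudiy] → [tagidudiy]
  Rule 3 Regressive Voicing Assimilation: no change — [tagidudiy]
  Rule 4 Stop Lenition: [tagidudiy] → [tahizuziy]
/mumdavo/:
  Rule 1 Word-Final Devoicing: no change — [mumdavo]
  Rule 2 Initial Consonant Epenthesis: no change — [mumdavo]
  Rule 3 Regressive Voicing Assimilation: no change — [mumdavo]
  Rule 4 Stop Lenition: no change — [mumdavo]
/pumegsifa/:
  Rule 1 Word-Final Devoicing: no change — [pumegsifa]
  Rule 2 Initial Consonant Epenthesis: no change — [pumegsifa]
  Rule 3 Regressive Voicing Assimilation: [pumegsifa] → [pumeksifa]
  Rule 4 Stop Lenition: no change — [pumeksifa]

[tahizuziy], [mumdavo], [pumeksifa]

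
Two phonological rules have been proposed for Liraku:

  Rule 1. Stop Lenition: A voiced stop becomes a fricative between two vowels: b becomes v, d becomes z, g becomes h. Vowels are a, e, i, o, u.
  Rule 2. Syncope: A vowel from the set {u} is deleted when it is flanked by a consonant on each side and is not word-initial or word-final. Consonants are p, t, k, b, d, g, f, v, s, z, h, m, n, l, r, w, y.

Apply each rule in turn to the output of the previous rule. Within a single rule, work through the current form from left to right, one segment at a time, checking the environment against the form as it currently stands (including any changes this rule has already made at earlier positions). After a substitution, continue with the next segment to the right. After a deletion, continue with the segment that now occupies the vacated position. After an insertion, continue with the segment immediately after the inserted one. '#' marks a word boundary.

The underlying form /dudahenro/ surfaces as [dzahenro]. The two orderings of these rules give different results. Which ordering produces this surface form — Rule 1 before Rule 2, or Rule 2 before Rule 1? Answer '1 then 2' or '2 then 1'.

Order 1 then 2:
  1 Stop Lenition: [dudahenro] → [duzahenro]
  2 Syncope: [duzahenro] → [dzahenro]
  result: [dzahenro]
Order 2 then 1:
  2 Syncope: [dudahenro] → [ddahenro]
  1 Stop Lenition: no change — [ddahenro]
  result: [ddahenro]

1 then 2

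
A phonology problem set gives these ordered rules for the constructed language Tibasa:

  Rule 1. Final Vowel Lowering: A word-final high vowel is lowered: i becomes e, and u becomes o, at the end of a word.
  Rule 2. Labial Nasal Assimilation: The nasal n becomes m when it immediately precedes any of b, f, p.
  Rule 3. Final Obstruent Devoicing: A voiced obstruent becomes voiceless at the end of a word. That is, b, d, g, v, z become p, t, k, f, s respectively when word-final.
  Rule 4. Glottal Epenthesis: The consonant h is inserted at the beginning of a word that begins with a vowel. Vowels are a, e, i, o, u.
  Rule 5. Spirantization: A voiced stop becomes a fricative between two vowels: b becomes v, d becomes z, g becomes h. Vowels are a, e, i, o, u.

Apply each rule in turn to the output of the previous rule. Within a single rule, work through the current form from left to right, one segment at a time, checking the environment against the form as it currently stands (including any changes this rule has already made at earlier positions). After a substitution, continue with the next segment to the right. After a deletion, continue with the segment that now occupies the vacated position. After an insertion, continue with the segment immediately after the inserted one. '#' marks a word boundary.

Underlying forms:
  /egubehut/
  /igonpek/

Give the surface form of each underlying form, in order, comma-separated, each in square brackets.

[hehuvehut], [hihompek]

/egubehut/:
  Rule 1 Final Vowel Lowering: no change — [egubehut]
  Rule 2 Labial Nasal Assimilation: no change — [egubehut]
  Rule 3 Final Obstruent Devoicing: no change — [egubehut]
  Rule 4 Glottal Epenthesis: [egubehut] → [hegubehut]
  Rule 5 Spirantization: [hegubehut] → [hehuvehut]
/igonpek/:
  Rule 1 Final Vowel Lowering: no change — [igonpek]
  Rule 2 Labial Nasal Assimilation: [igonpek] → [igompek]
  Rule 3 Final Obstruent Devoicing: no change — [igompek]
  Rule 4 Glottal Epenthesis: [igompek] → [higompek]
  Rule 5 Spirantization: [higompek] → [hihompek]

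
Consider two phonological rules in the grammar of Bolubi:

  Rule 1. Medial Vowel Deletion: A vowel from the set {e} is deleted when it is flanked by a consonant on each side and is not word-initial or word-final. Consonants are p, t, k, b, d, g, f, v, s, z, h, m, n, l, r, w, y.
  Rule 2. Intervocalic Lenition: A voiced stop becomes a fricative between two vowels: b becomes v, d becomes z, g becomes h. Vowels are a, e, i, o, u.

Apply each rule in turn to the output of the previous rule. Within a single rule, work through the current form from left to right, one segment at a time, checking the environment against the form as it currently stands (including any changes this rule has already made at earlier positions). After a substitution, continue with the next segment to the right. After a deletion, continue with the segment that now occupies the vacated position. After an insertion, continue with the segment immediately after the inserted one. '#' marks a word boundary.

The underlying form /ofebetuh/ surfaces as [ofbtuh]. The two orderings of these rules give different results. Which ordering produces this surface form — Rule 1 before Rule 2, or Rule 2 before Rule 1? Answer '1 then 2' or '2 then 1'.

Order 1 then 2:
  1 Medial Vowel Deletion: [ofebetuh] → [ofbtuh]
  2 Intervocalic Lenition: no change — [ofbtuh]
  result: [ofbtuh]
Order 2 then 1:
  2 Intervocalic Lenition: [ofebetuh] → [ofevetuh]
  1 Medial Vowel Deletion: [ofevetuh] → [ofvtuh]
  result: [ofvtuh]

1 then 2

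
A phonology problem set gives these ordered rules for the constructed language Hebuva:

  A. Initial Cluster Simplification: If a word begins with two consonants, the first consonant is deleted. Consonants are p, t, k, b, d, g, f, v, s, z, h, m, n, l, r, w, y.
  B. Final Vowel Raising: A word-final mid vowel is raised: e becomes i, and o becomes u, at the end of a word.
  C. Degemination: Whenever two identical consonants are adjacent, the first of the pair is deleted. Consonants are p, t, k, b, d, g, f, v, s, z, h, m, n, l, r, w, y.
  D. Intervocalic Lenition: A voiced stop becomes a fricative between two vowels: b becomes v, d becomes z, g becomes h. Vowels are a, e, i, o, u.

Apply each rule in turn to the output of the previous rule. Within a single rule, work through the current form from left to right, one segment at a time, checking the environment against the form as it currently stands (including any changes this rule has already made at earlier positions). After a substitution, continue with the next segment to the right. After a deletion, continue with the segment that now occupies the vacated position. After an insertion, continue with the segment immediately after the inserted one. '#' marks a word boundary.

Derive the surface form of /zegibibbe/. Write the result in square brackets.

A Initial Cluster Simplification: no change — [zegibibbe]
B Final Vowel Raising: [zegibibbe] → [zegibibbi]
C Degemination: [zegibibbi] → [zegibibi]
D Intervocalic Lenition: [zegibibi] → [zehivivi]

[zehivivi]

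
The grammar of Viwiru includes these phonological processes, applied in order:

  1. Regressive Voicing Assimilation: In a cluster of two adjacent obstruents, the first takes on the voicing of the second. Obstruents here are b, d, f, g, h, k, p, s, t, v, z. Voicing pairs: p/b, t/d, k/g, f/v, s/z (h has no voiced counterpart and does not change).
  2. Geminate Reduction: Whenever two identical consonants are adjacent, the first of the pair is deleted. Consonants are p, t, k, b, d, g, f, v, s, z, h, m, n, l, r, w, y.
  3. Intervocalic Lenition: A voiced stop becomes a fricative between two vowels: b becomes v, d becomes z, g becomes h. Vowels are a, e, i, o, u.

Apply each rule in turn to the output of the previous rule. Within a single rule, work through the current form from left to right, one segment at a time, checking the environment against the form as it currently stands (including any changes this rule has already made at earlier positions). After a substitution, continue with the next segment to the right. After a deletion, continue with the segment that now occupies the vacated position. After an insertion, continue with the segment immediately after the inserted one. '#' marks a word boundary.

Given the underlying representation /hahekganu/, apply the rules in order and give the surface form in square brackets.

[hahehanu]

1 Regressive Voicing Assimilation: [hahekganu] → [hahegganu]
2 Geminate Reduction: [hahegganu] → [haheganu]
3 Intervocalic Lenition: [haheganu] → [hahehanu]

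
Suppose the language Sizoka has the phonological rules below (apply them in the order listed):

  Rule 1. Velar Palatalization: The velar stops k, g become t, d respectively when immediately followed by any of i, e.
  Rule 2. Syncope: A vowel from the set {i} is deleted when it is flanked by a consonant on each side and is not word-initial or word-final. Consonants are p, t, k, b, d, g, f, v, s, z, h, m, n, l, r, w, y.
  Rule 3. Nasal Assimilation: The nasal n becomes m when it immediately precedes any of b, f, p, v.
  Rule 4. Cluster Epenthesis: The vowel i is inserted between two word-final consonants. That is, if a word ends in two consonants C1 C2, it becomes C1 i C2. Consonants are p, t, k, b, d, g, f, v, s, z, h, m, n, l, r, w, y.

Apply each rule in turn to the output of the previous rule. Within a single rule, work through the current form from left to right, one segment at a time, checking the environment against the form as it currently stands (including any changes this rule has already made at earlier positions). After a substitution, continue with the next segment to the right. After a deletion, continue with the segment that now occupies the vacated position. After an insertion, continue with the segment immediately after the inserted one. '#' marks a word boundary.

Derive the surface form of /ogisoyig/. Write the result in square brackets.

Rule 1 Velar Palatalization: [ogisoyig] → [odisoyig]
Rule 2 Syncope: [odisoyig] → [odsoyg]
Rule 3 Nasal Assimilation: no change — [odsoyg]
Rule 4 Cluster Epenthesis: [odsoyg] → [odsoyig]

[odsoyig]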